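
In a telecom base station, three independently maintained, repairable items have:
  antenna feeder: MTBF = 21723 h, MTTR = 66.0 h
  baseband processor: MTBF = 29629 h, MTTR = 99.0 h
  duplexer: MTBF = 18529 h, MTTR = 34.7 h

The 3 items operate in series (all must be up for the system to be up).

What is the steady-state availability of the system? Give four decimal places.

A(antenna feeder) = MTBF/(MTBF+MTTR) = 21723/(21723+66.0) = 0.996971
A(baseband processor) = MTBF/(MTBF+MTTR) = 29629/(29629+99.0) = 0.996670
A(duplexer) = MTBF/(MTBF+MTTR) = 18529/(18529+34.7) = 0.998131
Series availability: 0.996971 × 0.996670 × 0.998131 = 0.9918

0.9918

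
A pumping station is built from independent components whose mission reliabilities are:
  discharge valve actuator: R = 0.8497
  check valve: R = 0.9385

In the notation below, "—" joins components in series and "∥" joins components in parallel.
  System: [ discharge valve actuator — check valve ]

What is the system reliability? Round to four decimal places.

0.7974

Series (discharge valve actuator and check valve): 0.849700 × 0.938500 = 0.7974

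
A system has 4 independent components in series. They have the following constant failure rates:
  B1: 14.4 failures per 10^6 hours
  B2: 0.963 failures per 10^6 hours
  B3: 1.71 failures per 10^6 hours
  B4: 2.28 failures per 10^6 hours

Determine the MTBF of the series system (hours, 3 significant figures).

51700

Series of exponential components: λ_sys = Σ λ_i
λ_sys = 0.0000144 + 0.000000963 + 0.00000171 + 0.00000228 = 1.9353e-05 /h
MTBF = 1 / λ_sys = 51700 h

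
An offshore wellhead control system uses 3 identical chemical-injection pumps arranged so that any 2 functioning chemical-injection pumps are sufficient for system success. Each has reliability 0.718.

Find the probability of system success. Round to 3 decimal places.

0.806

R = Σ_{i=2}^{3} C(3,i) p^i (1−p)^{3−i} with p = 0.718
C(3,2)·0.718^2·0.282^1 = 0.43613
C(3,3)·0.718^3·0.282^0 = 0.37015
Sum = 0.806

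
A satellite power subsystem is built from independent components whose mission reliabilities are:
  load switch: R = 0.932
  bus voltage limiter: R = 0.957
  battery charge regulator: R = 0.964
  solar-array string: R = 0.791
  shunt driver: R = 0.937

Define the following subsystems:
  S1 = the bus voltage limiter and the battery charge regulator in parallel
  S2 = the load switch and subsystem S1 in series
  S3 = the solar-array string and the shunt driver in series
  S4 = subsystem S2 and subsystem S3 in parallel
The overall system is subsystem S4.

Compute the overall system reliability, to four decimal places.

0.9820

Parallel (bus voltage limiter and battery charge regulator): 1 − (1 − 0.957000)(1 − 0.964000) = 0.998452
Series (load switch and [0.998452]): 0.932000 × 0.998452 = 0.930557
Series (solar-array string and shunt driver): 0.791000 × 0.937000 = 0.741167
Parallel ([0.930557] and [0.741167]): 1 − (1 − 0.930557)(1 − 0.741167) = 0.9820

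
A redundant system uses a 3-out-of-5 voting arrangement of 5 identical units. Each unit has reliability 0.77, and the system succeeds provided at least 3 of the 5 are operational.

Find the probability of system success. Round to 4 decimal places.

0.9164

R = Σ_{i=3}^{5} C(5,i) p^i (1−p)^{5−i} with p = 0.77
C(5,3)·0.77^3·0.23^2 = 0.241506
C(5,4)·0.77^4·0.23^1 = 0.404260
C(5,5)·0.77^5·0.23^0 = 0.270678
Sum = 0.9164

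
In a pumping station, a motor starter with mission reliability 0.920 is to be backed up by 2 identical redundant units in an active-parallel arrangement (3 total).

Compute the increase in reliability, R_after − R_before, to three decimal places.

R_before = 0.920
R_after = 1 − (1 − 0.920)^3 = 0.999
ΔR = 0.999 − 0.920 = 0.079

0.079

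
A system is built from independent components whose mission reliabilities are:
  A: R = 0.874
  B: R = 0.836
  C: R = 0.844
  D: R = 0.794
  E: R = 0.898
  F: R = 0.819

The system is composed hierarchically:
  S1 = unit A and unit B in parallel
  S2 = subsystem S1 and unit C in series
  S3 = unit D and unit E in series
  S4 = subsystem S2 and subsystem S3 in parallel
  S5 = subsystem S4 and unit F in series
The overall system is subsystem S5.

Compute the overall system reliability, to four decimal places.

0.7782

Parallel (A and B): 1 − (1 − 0.874000)(1 − 0.836000) = 0.979336
Series ([0.979336] and C): 0.979336 × 0.844000 = 0.826560
Series (D and E): 0.794000 × 0.898000 = 0.713012
Parallel ([0.826560] and [0.713012]): 1 − (1 − 0.826560)(1 − 0.713012) = 0.950225
Series ([0.950225] and F): 0.950225 × 0.819000 = 0.7782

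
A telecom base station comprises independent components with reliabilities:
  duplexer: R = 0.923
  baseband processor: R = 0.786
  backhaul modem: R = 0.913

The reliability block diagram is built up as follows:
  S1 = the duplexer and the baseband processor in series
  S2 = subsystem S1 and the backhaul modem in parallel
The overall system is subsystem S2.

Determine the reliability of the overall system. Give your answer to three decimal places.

0.976

Series (duplexer and baseband processor): 0.92300 × 0.78600 = 0.72548
Parallel ([0.72548] and backhaul modem): 1 − (1 − 0.72548)(1 − 0.91300) = 0.976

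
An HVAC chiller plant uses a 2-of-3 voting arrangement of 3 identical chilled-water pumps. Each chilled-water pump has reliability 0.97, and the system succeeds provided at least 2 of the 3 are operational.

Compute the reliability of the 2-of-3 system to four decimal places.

0.9974

R = Σ_{i=2}^{3} C(3,i) p^i (1−p)^{3−i} with p = 0.97
C(3,2)·0.97^2·0.03^1 = 0.084681
C(3,3)·0.97^3·0.03^0 = 0.912673
Sum = 0.9974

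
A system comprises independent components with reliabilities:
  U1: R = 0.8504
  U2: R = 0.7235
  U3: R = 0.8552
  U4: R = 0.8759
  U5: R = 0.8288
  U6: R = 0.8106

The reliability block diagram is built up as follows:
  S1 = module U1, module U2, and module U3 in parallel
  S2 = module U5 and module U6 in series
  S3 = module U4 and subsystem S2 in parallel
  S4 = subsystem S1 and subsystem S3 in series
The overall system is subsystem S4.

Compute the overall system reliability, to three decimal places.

Parallel (U1, U2, and U3): 1 − (1 − 0.85040)(1 − 0.72350)(1 − 0.85520) = 0.99401
Series (U5 and U6): 0.82880 × 0.81060 = 0.67183
Parallel (U4 and [0.67183]): 1 − (1 − 0.87590)(1 − 0.67183) = 0.95927
Series ([0.99401] and [0.95927]): 0.99401 × 0.95927 = 0.954

0.954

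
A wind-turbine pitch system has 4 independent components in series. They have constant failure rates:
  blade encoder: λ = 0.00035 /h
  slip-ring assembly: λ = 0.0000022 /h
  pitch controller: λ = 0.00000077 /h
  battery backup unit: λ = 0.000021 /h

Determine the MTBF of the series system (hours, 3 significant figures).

Series of exponential components: λ_sys = Σ λ_i
λ_sys = 0.00035 + 0.0000022 + 0.00000077 + 0.000021 = 3.7397e-04 /h
MTBF = 1 / λ_sys = 2670 h

2670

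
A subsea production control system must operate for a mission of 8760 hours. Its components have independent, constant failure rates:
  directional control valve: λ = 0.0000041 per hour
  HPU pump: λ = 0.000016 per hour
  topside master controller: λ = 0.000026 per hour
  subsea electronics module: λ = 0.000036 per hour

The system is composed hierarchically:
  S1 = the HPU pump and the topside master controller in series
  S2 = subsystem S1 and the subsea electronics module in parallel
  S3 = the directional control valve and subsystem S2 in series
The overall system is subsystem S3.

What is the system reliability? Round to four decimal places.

R(directional control valve) = exp(−0.0000041 × 8760) = 0.964721
R(HPU pump) = exp(−0.000016 × 8760) = 0.869219
R(topside master controller) = exp(−0.000026 × 8760) = 0.796315
R(subsea electronics module) = exp(−0.000036 × 8760) = 0.729526
Series (HPU pump and topside master controller): 0.869219 × 0.796315 = 0.692172
Parallel ([0.692172] and subsea electronics module): 1 − (1 − 0.692172)(1 − 0.729526) = 0.916741
Series (directional control valve and [0.916741]): 0.964721 × 0.916741 = 0.8844

0.8844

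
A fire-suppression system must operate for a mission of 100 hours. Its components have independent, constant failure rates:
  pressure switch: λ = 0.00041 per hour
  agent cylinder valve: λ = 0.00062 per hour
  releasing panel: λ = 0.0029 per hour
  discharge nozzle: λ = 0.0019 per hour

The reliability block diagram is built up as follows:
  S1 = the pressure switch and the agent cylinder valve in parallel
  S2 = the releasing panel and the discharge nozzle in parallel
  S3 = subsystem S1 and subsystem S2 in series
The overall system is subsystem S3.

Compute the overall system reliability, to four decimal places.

0.9541

R(pressure switch) = exp(−0.00041 × 100) = 0.959829
R(agent cylinder valve) = exp(−0.00062 × 100) = 0.939883
R(releasing panel) = exp(−0.0029 × 100) = 0.748264
R(discharge nozzle) = exp(−0.0019 × 100) = 0.826959
Parallel (pressure switch and agent cylinder valve): 1 − (1 − 0.959829)(1 − 0.939883) = 0.997585
Parallel (releasing panel and discharge nozzle): 1 − (1 − 0.748264)(1 − 0.826959) = 0.956439
Series ([0.997585] and [0.956439]): 0.997585 × 0.956439 = 0.9541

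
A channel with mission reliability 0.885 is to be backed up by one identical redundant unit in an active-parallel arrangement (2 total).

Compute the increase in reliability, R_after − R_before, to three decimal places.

R_before = 0.885
R_after = 1 − (1 − 0.885)^2 = 0.987
ΔR = 0.987 − 0.885 = 0.102

0.102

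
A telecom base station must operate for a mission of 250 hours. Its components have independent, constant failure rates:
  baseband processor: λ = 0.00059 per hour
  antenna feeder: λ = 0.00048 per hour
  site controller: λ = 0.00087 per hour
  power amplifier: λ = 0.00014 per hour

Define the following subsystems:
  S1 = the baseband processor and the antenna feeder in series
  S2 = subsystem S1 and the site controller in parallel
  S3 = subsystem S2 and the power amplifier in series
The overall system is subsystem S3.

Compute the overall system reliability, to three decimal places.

0.921

R(baseband processor) = exp(−0.00059 × 250) = 0.86286
R(antenna feeder) = exp(−0.00048 × 250) = 0.88692
R(site controller) = exp(−0.00087 × 250) = 0.80453
R(power amplifier) = exp(−0.00014 × 250) = 0.96561
Series (baseband processor and antenna feeder): 0.86286 × 0.88692 = 0.76529
Parallel ([0.76529] and site controller): 1 − (1 − 0.76529)(1 − 0.80453) = 0.95412
Series ([0.95412] and power amplifier): 0.95412 × 0.96561 = 0.921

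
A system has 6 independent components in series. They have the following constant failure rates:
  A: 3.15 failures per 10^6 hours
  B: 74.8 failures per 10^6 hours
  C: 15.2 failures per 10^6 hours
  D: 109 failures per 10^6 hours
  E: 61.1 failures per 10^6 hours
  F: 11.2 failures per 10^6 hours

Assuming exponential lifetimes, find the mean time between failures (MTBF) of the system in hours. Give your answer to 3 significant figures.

Series of exponential components: λ_sys = Σ λ_i
λ_sys = 0.00000315 + 0.0000748 + 0.0000152 + 0.000109 + 0.0000611 + 0.0000112 = 2.7445e-04 /h
MTBF = 1 / λ_sys = 3640 h

3640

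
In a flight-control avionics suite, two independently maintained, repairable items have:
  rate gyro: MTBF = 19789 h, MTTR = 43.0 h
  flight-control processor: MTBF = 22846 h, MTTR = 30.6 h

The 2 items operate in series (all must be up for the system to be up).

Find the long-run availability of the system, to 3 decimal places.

0.996

A(rate gyro) = MTBF/(MTBF+MTTR) = 19789/(19789+43.0) = 0.997832
A(flight-control processor) = MTBF/(MTBF+MTTR) = 22846/(22846+30.6) = 0.998662
Series availability: 0.997832 × 0.998662 = 0.996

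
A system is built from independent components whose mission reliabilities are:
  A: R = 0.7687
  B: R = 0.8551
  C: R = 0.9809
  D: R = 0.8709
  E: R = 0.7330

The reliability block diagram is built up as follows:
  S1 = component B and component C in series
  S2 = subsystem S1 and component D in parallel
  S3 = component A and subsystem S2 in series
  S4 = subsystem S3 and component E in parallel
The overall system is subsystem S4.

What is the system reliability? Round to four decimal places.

Series (B and C): 0.855100 × 0.980900 = 0.838768
Parallel ([0.838768] and D): 1 − (1 − 0.838768)(1 − 0.870900) = 0.979185
Series (A and [0.979185]): 0.768700 × 0.979185 = 0.752700
Parallel ([0.752700] and E): 1 − (1 − 0.752700)(1 − 0.733000) = 0.9340

0.9340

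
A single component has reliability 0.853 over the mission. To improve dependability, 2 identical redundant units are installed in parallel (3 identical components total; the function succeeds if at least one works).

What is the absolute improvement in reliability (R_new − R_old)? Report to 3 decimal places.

R_before = 0.853
R_after = 1 − (1 − 0.853)^3 = 0.997
ΔR = 0.997 − 0.853 = 0.144

0.144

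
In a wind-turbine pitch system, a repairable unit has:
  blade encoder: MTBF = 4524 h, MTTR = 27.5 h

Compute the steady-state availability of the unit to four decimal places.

0.9940

A(blade encoder) = MTBF/(MTBF+MTTR) = 4524/(4524+27.5) = 0.9940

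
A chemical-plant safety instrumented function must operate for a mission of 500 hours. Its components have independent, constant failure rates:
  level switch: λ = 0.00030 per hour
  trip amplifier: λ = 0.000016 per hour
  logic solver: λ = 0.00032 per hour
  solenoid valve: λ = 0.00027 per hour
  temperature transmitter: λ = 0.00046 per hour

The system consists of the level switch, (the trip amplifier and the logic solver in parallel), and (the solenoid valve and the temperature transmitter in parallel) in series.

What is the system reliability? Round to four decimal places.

R(level switch) = exp(−0.00030 × 500) = 0.860708
R(trip amplifier) = exp(−0.000016 × 500) = 0.992032
R(logic solver) = exp(−0.00032 × 500) = 0.852144
R(solenoid valve) = exp(−0.00027 × 500) = 0.873716
R(temperature transmitter) = exp(−0.00046 × 500) = 0.794534
Parallel (trip amplifier and logic solver): 1 − (1 − 0.992032)(1 − 0.852144) = 0.998822
Parallel (solenoid valve and temperature transmitter): 1 − (1 − 0.873716)(1 − 0.794534) = 0.974053
Series (level switch, [0.998822], and [0.974053]): 0.860708 × 0.998822 × 0.974053 = 0.8374

0.8374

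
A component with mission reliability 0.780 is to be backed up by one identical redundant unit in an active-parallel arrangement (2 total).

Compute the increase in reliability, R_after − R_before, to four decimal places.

0.1716

R_before = 0.780
R_after = 1 − (1 − 0.780)^2 = 0.9516
ΔR = 0.9516 − 0.780 = 0.1716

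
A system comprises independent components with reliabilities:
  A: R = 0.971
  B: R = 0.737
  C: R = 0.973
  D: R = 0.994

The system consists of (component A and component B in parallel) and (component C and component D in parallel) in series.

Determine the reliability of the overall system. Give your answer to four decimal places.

0.9922

Parallel (A and B): 1 − (1 − 0.971000)(1 − 0.737000) = 0.992373
Parallel (C and D): 1 − (1 − 0.973000)(1 − 0.994000) = 0.999838
Series ([0.992373] and [0.999838]): 0.992373 × 0.999838 = 0.9922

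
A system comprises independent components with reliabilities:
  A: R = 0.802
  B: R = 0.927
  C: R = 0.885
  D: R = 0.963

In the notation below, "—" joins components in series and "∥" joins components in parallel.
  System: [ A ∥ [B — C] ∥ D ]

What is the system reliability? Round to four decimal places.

0.9987

Series (B and C): 0.927000 × 0.885000 = 0.820395
Parallel (A, [0.820395], and D): 1 − (1 − 0.802000)(1 − 0.820395)(1 − 0.963000) = 0.9987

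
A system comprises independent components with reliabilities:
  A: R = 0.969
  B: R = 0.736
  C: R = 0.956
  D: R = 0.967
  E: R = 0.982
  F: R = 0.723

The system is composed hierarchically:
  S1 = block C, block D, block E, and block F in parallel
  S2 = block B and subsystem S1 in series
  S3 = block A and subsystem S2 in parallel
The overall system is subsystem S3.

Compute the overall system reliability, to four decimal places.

Parallel (C, D, E, and F): 1 − (1 − 0.956000)(1 − 0.967000)(1 − 0.982000)(1 − 0.723000) = 0.999993
Series (B and [0.999993]): 0.736000 × 0.999993 = 0.735995
Parallel (A and [0.735995]): 1 − (1 − 0.969000)(1 − 0.735995) = 0.9918

0.9918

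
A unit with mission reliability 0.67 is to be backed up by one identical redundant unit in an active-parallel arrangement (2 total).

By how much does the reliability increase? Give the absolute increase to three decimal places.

0.221

R_before = 0.67
R_after = 1 − (1 − 0.67)^2 = 0.891
ΔR = 0.891 − 0.67 = 0.221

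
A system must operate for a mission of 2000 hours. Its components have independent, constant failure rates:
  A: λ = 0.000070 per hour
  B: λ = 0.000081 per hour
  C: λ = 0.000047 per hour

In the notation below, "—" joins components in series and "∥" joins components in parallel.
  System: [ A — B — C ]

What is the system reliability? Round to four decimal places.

R(A) = exp(−0.000070 × 2000) = 0.869358
R(B) = exp(−0.000081 × 2000) = 0.850441
R(C) = exp(−0.000047 × 2000) = 0.910283
Series (A, B, and C): 0.869358 × 0.850441 × 0.910283 = 0.6730

0.6730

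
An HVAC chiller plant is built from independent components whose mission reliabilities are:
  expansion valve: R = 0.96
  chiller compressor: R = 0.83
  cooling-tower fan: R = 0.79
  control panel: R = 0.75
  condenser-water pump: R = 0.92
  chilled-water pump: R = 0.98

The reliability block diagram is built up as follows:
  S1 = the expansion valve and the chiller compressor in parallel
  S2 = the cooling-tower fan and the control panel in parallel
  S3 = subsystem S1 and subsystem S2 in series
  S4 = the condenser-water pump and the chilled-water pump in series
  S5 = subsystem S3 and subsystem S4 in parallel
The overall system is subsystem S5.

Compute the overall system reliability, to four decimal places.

Parallel (expansion valve and chiller compressor): 1 − (1 − 0.960000)(1 − 0.830000) = 0.993200
Parallel (cooling-tower fan and control panel): 1 − (1 − 0.790000)(1 − 0.750000) = 0.947500
Series ([0.993200] and [0.947500]): 0.993200 × 0.947500 = 0.941057
Series (condenser-water pump and chilled-water pump): 0.920000 × 0.980000 = 0.901600
Parallel ([0.941057] and [0.901600]): 1 − (1 − 0.941057)(1 − 0.901600) = 0.9942

0.9942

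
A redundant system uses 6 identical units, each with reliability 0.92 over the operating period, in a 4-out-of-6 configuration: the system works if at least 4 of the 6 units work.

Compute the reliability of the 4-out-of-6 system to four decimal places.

0.9915

R = Σ_{i=4}^{6} C(6,i) p^i (1−p)^{6−i} with p = 0.92
C(6,4)·0.92^4·0.08^2 = 0.068774
C(6,5)·0.92^5·0.08^1 = 0.316359
C(6,6)·0.92^6·0.08^0 = 0.606355
Sum = 0.9915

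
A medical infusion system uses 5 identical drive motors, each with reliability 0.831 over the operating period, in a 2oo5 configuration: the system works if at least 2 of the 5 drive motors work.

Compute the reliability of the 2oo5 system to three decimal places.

0.996

R = Σ_{i=2}^{5} C(5,i) p^i (1−p)^{5−i} with p = 0.831
C(5,2)·0.831^2·0.169^3 = 0.03333
C(5,3)·0.831^3·0.169^2 = 0.16390
C(5,4)·0.831^4·0.169^1 = 0.40296
C(5,5)·0.831^5·0.169^0 = 0.39628
Sum = 0.996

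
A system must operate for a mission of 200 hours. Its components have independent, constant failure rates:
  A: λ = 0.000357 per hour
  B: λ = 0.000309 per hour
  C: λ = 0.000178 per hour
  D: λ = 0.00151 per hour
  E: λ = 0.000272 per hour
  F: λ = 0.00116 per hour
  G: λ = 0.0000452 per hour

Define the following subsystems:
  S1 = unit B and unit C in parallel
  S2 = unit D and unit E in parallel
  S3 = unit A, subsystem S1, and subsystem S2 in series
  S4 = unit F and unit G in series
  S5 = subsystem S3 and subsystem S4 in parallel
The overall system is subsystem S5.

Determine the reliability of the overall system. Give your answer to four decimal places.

R(A) = exp(−0.000357 × 200) = 0.931089
R(B) = exp(−0.000309 × 200) = 0.940071
R(C) = exp(−0.000178 × 200) = 0.965026
R(D) = exp(−0.00151 × 200) = 0.739338
R(E) = exp(−0.000272 × 200) = 0.947053
R(F) = exp(−0.00116 × 200) = 0.792946
R(G) = exp(−0.0000452 × 200) = 0.991001
Parallel (B and C): 1 − (1 − 0.940071)(1 − 0.965026) = 0.997904
Parallel (D and E): 1 − (1 − 0.739338)(1 − 0.947053) = 0.986199
Series (A, [0.997904], and [0.986199]): 0.931089 × 0.997904 × 0.986199 = 0.916314
Series (F and G): 0.792946 × 0.991001 = 0.785810
Parallel ([0.916314] and [0.785810]): 1 − (1 − 0.916314)(1 − 0.785810) = 0.9821

0.9821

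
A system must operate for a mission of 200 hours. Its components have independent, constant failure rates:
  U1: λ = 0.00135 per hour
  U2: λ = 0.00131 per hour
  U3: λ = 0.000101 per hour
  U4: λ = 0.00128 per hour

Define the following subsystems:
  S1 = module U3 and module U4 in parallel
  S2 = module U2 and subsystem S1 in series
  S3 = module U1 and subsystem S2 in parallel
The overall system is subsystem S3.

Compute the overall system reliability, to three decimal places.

R(U1) = exp(−0.00135 × 200) = 0.76338
R(U2) = exp(−0.00131 × 200) = 0.76951
R(U3) = exp(−0.000101 × 200) = 0.98000
R(U4) = exp(−0.00128 × 200) = 0.77414
Parallel (U3 and U4): 1 − (1 − 0.98000)(1 − 0.77414) = 0.99548
Series (U2 and [0.99548]): 0.76951 × 0.99548 = 0.76603
Parallel (U1 and [0.76603]): 1 − (1 − 0.76338)(1 − 0.76603) = 0.945

0.945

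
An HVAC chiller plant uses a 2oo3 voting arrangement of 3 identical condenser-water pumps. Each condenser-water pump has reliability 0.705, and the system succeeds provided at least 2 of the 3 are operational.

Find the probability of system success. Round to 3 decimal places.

R = Σ_{i=2}^{3} C(3,i) p^i (1−p)^{3−i} with p = 0.705
C(3,2)·0.705^2·0.295^1 = 0.43987
C(3,3)·0.705^3·0.295^0 = 0.35040
Sum = 0.790

0.790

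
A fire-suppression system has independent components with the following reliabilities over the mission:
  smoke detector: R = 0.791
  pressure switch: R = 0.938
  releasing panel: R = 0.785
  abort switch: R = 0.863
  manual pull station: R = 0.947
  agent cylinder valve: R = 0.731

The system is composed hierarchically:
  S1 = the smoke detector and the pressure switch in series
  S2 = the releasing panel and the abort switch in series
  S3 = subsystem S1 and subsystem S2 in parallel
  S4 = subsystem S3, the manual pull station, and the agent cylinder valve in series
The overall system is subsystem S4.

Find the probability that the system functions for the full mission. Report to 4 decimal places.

0.6346

Series (smoke detector and pressure switch): 0.791000 × 0.938000 = 0.741958
Series (releasing panel and abort switch): 0.785000 × 0.863000 = 0.677455
Parallel ([0.741958] and [0.677455]): 1 − (1 − 0.741958)(1 − 0.677455) = 0.916770
Series ([0.916770], manual pull station, and agent cylinder valve): 0.916770 × 0.947000 × 0.731000 = 0.6346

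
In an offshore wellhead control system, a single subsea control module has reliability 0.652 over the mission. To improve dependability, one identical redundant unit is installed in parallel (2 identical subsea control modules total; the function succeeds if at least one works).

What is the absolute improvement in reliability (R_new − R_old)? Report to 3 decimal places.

0.227

R_before = 0.652
R_after = 1 − (1 − 0.652)^2 = 0.879
ΔR = 0.879 − 0.652 = 0.227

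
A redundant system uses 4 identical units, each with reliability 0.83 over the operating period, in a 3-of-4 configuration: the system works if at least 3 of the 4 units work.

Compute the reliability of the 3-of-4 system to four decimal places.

R = Σ_{i=3}^{4} C(4,i) p^i (1−p)^{4−i} with p = 0.83
C(4,3)·0.83^3·0.17^1 = 0.388815
C(4,4)·0.83^4·0.17^0 = 0.474583
Sum = 0.8634

0.8634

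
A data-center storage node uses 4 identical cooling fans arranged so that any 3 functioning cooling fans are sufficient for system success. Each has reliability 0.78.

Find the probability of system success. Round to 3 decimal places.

0.788

R = Σ_{i=3}^{4} C(4,i) p^i (1−p)^{4−i} with p = 0.78
C(4,3)·0.78^3·0.22^1 = 0.41761
C(4,4)·0.78^4·0.22^0 = 0.37015
Sum = 0.788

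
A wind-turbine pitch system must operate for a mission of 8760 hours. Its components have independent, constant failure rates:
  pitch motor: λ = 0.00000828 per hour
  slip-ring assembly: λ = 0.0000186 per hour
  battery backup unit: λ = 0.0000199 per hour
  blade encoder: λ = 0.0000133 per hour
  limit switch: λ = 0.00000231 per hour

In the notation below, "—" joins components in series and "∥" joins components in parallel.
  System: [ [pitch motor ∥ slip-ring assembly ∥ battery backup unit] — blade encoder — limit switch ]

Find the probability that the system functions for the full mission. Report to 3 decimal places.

R(pitch motor) = exp(−0.00000828 × 8760) = 0.93004
R(slip-ring assembly) = exp(−0.0000186 × 8760) = 0.84965
R(battery backup unit) = exp(−0.0000199 × 8760) = 0.84002
R(blade encoder) = exp(−0.0000133 × 8760) = 0.89002
R(limit switch) = exp(−0.00000231 × 8760) = 0.97997
Parallel (pitch motor, slip-ring assembly, and battery backup unit): 1 − (1 − 0.93004)(1 − 0.84965)(1 − 0.84002) = 0.99832
Series ([0.99832], blade encoder, and limit switch): 0.99832 × 0.89002 × 0.97997 = 0.871

0.871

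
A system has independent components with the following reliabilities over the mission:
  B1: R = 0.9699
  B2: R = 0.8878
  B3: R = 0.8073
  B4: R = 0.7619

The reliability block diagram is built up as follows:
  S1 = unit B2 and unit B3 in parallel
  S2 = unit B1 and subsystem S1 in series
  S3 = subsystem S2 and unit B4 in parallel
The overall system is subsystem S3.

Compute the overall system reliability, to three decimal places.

Parallel (B2 and B3): 1 − (1 − 0.88780)(1 − 0.80730) = 0.97838
Series (B1 and [0.97838]): 0.96990 × 0.97838 = 0.94893
Parallel ([0.94893] and B4): 1 − (1 − 0.94893)(1 − 0.76190) = 0.988

0.988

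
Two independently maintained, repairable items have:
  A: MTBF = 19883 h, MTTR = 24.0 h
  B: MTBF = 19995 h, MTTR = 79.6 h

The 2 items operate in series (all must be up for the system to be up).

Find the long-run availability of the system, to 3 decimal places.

0.995

A(A) = MTBF/(MTBF+MTTR) = 19883/(19883+24.0) = 0.998794
A(B) = MTBF/(MTBF+MTTR) = 19995/(19995+79.6) = 0.996035
Series availability: 0.998794 × 0.996035 = 0.995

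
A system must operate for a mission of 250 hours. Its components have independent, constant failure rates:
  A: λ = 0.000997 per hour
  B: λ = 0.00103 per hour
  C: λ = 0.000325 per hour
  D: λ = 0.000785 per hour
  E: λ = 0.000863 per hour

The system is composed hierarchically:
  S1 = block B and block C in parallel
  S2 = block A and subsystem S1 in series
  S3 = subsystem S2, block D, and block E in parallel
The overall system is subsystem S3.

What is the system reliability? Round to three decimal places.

0.992

R(A) = exp(−0.000997 × 250) = 0.77939
R(B) = exp(−0.00103 × 250) = 0.77298
R(C) = exp(−0.000325 × 250) = 0.92196
R(D) = exp(−0.000785 × 250) = 0.82181
R(E) = exp(−0.000863 × 250) = 0.80594
Parallel (B and C): 1 − (1 − 0.77298)(1 − 0.92196) = 0.98228
Series (A and [0.98228]): 0.77939 × 0.98228 = 0.76558
Parallel ([0.76558], D, and E): 1 − (1 − 0.76558)(1 − 0.82181)(1 − 0.80594) = 0.992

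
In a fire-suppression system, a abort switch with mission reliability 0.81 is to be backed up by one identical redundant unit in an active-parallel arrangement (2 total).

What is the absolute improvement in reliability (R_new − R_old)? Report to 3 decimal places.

R_before = 0.81
R_after = 1 − (1 − 0.81)^2 = 0.964
ΔR = 0.964 − 0.81 = 0.154

0.154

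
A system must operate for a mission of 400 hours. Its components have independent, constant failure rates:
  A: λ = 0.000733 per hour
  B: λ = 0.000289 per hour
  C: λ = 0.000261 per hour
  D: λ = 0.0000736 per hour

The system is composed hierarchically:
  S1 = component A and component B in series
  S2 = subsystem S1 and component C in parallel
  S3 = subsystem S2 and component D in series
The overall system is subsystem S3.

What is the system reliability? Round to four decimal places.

R(A) = exp(−0.000733 × 400) = 0.745873
R(B) = exp(−0.000289 × 400) = 0.890831
R(C) = exp(−0.000261 × 400) = 0.900865
R(D) = exp(−0.0000736 × 400) = 0.970989
Series (A and B): 0.745873 × 0.890831 = 0.664447
Parallel ([0.664447] and C): 1 − (1 − 0.664447)(1 − 0.900865) = 0.966735
Series ([0.966735] and D): 0.966735 × 0.970989 = 0.9387

0.9387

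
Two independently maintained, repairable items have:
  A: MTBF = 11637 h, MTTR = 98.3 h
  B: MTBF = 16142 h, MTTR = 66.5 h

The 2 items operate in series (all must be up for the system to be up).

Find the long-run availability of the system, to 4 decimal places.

A(A) = MTBF/(MTBF+MTTR) = 11637/(11637+98.3) = 0.991624
A(B) = MTBF/(MTBF+MTTR) = 16142/(16142+66.5) = 0.995897
Series availability: 0.991624 × 0.995897 = 0.9876

0.9876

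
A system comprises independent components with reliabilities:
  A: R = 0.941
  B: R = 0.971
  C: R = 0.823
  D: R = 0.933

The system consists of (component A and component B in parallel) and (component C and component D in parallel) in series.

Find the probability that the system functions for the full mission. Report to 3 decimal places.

0.986

Parallel (A and B): 1 − (1 − 0.94100)(1 − 0.97100) = 0.99829
Parallel (C and D): 1 − (1 − 0.82300)(1 − 0.93300) = 0.98814
Series ([0.99829] and [0.98814]): 0.99829 × 0.98814 = 0.986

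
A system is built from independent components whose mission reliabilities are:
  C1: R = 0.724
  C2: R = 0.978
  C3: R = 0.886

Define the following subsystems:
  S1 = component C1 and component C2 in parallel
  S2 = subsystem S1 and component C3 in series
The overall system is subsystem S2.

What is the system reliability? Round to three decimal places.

0.881

Parallel (C1 and C2): 1 − (1 − 0.72400)(1 − 0.97800) = 0.99393
Series ([0.99393] and C3): 0.99393 × 0.88600 = 0.881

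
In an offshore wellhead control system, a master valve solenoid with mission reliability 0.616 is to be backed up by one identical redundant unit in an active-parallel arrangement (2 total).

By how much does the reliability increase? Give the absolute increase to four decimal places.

0.2365

R_before = 0.616
R_after = 1 − (1 − 0.616)^2 = 0.8525
ΔR = 0.8525 − 0.616 = 0.2365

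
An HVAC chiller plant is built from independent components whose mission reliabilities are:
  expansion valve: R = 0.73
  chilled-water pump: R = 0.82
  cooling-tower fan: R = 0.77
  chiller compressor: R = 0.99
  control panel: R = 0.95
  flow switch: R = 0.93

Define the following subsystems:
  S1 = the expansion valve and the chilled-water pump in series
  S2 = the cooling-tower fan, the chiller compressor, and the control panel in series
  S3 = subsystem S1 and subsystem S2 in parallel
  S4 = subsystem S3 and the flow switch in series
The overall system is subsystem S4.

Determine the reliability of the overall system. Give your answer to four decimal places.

Series (expansion valve and chilled-water pump): 0.730000 × 0.820000 = 0.598600
Series (cooling-tower fan, chiller compressor, and control panel): 0.770000 × 0.990000 × 0.950000 = 0.724185
Parallel ([0.598600] and [0.724185]): 1 − (1 − 0.598600)(1 − 0.724185) = 0.889288
Series ([0.889288] and flow switch): 0.889288 × 0.930000 = 0.8270

0.8270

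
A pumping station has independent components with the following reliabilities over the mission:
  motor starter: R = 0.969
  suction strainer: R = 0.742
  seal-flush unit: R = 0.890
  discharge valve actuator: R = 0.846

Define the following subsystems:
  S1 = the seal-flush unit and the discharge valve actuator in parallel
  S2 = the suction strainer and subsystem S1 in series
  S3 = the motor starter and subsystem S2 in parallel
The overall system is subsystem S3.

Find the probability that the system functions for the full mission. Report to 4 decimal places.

Parallel (seal-flush unit and discharge valve actuator): 1 − (1 − 0.890000)(1 − 0.846000) = 0.983060
Series (suction strainer and [0.983060]): 0.742000 × 0.983060 = 0.729431
Parallel (motor starter and [0.729431]): 1 − (1 − 0.969000)(1 − 0.729431) = 0.9916

0.9916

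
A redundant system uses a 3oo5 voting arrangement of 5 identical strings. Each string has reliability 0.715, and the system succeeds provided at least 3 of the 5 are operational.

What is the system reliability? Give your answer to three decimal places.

0.856

R = Σ_{i=3}^{5} C(5,i) p^i (1−p)^{5−i} with p = 0.715
C(5,3)·0.715^3·0.285^2 = 0.29690
C(5,4)·0.715^4·0.285^1 = 0.37243
C(5,5)·0.715^5·0.285^0 = 0.18687
Sum = 0.856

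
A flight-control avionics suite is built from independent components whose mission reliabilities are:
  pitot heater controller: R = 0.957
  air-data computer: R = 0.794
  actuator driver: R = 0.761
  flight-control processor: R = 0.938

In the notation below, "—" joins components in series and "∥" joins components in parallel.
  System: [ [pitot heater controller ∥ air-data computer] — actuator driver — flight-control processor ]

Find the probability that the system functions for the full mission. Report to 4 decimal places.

Parallel (pitot heater controller and air-data computer): 1 − (1 − 0.957000)(1 − 0.794000) = 0.991142
Series ([0.991142], actuator driver, and flight-control processor): 0.991142 × 0.761000 × 0.938000 = 0.7075

0.7075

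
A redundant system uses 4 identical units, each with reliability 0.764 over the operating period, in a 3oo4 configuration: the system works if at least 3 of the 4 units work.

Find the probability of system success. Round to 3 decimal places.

0.762

R = Σ_{i=3}^{4} C(4,i) p^i (1−p)^{4−i} with p = 0.764
C(4,3)·0.764^3·0.236^1 = 0.42097
C(4,4)·0.764^4·0.236^0 = 0.34070
Sum = 0.762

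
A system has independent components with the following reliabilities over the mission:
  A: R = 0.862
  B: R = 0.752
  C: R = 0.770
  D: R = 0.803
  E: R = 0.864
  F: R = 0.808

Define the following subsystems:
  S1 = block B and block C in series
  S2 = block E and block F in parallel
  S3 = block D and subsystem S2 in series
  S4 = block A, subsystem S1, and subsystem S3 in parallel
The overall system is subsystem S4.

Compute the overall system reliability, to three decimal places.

Series (B and C): 0.75200 × 0.77000 = 0.57904
Parallel (E and F): 1 − (1 − 0.86400)(1 − 0.80800) = 0.97389
Series (D and [0.97389]): 0.80300 × 0.97389 = 0.78203
Parallel (A, [0.57904], and [0.78203]): 1 − (1 − 0.86200)(1 − 0.57904)(1 − 0.78203) = 0.987

0.987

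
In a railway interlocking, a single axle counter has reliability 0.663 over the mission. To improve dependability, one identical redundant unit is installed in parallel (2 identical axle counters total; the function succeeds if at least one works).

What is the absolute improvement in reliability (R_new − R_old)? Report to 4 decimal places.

R_before = 0.663
R_after = 1 − (1 − 0.663)^2 = 0.8864
ΔR = 0.8864 − 0.663 = 0.2234

0.2234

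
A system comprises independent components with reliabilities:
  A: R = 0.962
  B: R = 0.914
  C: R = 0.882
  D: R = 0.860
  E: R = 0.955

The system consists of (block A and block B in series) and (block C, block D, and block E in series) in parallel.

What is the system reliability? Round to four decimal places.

0.9667

Series (A and B): 0.962000 × 0.914000 = 0.879268
Series (C, D, and E): 0.882000 × 0.860000 × 0.955000 = 0.724387
Parallel ([0.879268] and [0.724387]): 1 − (1 − 0.879268)(1 − 0.724387) = 0.9667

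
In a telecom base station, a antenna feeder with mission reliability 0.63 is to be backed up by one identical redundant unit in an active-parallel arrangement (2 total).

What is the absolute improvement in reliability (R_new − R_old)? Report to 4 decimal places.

R_before = 0.63
R_after = 1 − (1 − 0.63)^2 = 0.8631
ΔR = 0.8631 − 0.63 = 0.2331

0.2331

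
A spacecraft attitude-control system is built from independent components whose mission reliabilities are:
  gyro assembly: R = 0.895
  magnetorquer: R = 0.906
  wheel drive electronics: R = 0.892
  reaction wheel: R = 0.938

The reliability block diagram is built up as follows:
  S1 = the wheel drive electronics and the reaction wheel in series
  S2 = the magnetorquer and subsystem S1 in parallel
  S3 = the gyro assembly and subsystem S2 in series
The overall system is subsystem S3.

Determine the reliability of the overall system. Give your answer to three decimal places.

Series (wheel drive electronics and reaction wheel): 0.89200 × 0.93800 = 0.83670
Parallel (magnetorquer and [0.83670]): 1 − (1 − 0.90600)(1 − 0.83670) = 0.98465
Series (gyro assembly and [0.98465]): 0.89500 × 0.98465 = 0.881

0.881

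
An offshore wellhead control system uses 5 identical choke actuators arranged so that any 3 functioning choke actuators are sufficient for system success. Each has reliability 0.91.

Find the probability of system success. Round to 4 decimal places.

R = Σ_{i=3}^{5} C(5,i) p^i (1−p)^{5−i} with p = 0.91
C(5,3)·0.91^3·0.09^2 = 0.061039
C(5,4)·0.91^4·0.09^1 = 0.308587
C(5,5)·0.91^5·0.09^0 = 0.624032
Sum = 0.9937

0.9937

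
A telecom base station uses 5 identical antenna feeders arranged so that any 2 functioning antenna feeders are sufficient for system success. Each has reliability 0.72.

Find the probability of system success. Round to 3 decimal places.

0.976

R = Σ_{i=2}^{5} C(5,i) p^i (1−p)^{5−i} with p = 0.72
C(5,2)·0.72^2·0.28^3 = 0.11380
C(5,3)·0.72^3·0.28^2 = 0.29263
C(5,4)·0.72^4·0.28^1 = 0.37623
C(5,5)·0.72^5·0.28^0 = 0.19349
Sum = 0.976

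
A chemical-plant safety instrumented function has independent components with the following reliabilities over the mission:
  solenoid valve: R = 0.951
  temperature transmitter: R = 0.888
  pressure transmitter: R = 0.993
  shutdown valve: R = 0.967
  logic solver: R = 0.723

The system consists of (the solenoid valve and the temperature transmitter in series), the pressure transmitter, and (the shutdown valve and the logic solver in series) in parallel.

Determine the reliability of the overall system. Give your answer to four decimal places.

0.9997

Series (solenoid valve and temperature transmitter): 0.951000 × 0.888000 = 0.844488
Series (shutdown valve and logic solver): 0.967000 × 0.723000 = 0.699141
Parallel ([0.844488], pressure transmitter, and [0.699141]): 1 − (1 − 0.844488)(1 − 0.993000)(1 − 0.699141) = 0.9997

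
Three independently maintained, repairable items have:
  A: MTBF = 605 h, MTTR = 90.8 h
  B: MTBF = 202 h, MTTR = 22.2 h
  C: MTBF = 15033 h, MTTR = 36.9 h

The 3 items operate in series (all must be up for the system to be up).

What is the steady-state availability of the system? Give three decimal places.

0.781

A(A) = MTBF/(MTBF+MTTR) = 605/(605+90.8) = 0.869503
A(B) = MTBF/(MTBF+MTTR) = 202/(202+22.2) = 0.900981
A(C) = MTBF/(MTBF+MTTR) = 15033/(15033+36.9) = 0.997551
Series availability: 0.869503 × 0.900981 × 0.997551 = 0.781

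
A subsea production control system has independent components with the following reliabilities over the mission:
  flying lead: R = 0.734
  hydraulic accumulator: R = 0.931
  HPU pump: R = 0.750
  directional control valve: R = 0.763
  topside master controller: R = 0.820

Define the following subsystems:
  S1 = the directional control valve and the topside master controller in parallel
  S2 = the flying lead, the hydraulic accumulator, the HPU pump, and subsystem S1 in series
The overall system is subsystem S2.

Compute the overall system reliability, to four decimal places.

Parallel (directional control valve and topside master controller): 1 − (1 − 0.763000)(1 − 0.820000) = 0.957340
Series (flying lead, hydraulic accumulator, HPU pump, and [0.957340]): 0.734000 × 0.931000 × 0.750000 × 0.957340 = 0.4907

0.4907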